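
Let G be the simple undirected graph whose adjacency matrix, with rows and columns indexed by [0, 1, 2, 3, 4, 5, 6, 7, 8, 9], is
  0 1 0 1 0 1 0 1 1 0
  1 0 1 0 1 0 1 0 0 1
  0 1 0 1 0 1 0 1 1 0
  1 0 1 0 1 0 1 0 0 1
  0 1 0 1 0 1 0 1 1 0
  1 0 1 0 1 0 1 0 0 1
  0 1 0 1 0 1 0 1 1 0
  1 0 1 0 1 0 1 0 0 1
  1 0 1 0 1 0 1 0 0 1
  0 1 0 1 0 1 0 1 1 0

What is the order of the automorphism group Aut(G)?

28800

G is 5-regular and bipartite with parts {0, 2, 4, 6, 9} and {1, 3, 5, 7, 8} (each part is independent and every cross-pair is an edge), so G = K_{5,5}. Aut(K_{5,5}) is the wreath product S_5 ≀ Z_2: permute within each part, then optionally swap the parts; |Aut| = 2·(5!)² = 28800.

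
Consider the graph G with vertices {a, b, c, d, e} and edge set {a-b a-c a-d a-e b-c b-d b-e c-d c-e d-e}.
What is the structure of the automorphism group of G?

All 5 vertices are pairwise adjacent: G = K_5. Any permutation of the 5 vertices preserves K_5, so Aut(K_5) = S_5 of order 5! = 120.

S_5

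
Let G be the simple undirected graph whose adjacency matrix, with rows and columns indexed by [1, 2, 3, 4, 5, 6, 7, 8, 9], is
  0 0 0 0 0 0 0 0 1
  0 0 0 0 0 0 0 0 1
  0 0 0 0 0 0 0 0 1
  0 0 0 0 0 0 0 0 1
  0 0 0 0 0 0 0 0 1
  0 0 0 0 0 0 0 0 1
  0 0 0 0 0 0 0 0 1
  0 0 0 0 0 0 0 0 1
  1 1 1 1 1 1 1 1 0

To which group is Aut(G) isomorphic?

Vertex 9 has degree 8 and every other vertex has degree 1, so G is the star K_{1,8} with centre 9. The 8 leaves are pairwise interchangeable while the centre is fixed, giving Aut(G) = S_8.

the symmetric group on 8 letters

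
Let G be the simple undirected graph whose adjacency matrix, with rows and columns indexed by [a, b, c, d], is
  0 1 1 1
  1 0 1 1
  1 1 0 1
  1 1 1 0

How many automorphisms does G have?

24

All 4 vertices are pairwise adjacent: G = K_4. Every bijection on the vertex set is an automorphism of K_4; hence Aut(K_4) ≅ S_4, order 24.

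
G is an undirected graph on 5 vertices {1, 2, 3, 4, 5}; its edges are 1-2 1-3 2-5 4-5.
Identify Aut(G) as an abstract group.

Z_2

The degree sequence is [2, 2, 1, 1, 2]; the two degree-1 vertices 3 and 4 are the ends of a path, so G = P_5. The only nontrivial automorphism of a path is the end-to-end reflection, so Aut(G) ≅ Z_2.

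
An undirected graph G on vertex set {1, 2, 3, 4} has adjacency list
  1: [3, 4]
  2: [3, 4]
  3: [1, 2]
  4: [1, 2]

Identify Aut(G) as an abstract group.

Every vertex has degree 2 and the graph is connected, so G is the 4-cycle C_4. The automorphisms of the 4-cycle are exactly the symmetries of a regular 4-gon: the dihedral group D_4, |D_4| = 8.

the dihedral group of order 8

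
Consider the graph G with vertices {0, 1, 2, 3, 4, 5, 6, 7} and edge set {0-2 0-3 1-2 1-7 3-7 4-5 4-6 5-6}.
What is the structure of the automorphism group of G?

D_3 × D_5

G has two connected components, {0, 1, 2, 3, 7} and {4, 5, 6}; each is 2-regular, so G = C_5 ⊔ C_3. No automorphism exchanges components of different sizes, hence Aut(G) is the direct product D_3 × D_5, order 60.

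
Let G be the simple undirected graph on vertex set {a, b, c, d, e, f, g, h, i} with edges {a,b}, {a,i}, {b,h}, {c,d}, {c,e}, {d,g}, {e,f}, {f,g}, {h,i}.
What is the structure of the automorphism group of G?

D_4 × D_5

G has two connected components, {c, d, e, f, g} and {a, b, h, i}; each is 2-regular, so G = C_5 ⊔ C_4. No automorphism exchanges components of different sizes, hence Aut(G) is the direct product D_4 × D_5, order 80.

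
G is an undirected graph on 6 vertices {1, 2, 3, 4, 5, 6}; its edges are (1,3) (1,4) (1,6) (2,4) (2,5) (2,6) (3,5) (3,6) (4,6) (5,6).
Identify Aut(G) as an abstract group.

the dihedral group of order 10

Vertex 6 is the unique vertex of degree 5; the remaining 5 vertices each have degree 3 and induce a cycle, so G is the wheel on 6 vertices with hub 6. With the hub fixed, the remaining symmetry is that of the rim cycle C_5, giving the dihedral group D_5.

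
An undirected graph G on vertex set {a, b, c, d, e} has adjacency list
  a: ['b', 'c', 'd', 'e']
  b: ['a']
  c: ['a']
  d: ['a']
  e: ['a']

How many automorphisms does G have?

24

Vertex a has degree 4 and every other vertex has degree 1, so G is the star K_{1,4} with centre a. Any automorphism fixes the centre and permutes the 4 leaves freely, so Aut(G) ≅ S_4 of order 4! = 24.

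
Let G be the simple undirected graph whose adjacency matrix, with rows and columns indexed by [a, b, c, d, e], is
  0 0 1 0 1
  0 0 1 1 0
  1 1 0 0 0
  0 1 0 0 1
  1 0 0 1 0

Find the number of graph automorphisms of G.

10

Every vertex has degree 2 and the graph is connected, so G is the 5-cycle C_5. The automorphisms of the 5-cycle are exactly the symmetries of a regular 5-gon: the dihedral group D_5, |D_5| = 10.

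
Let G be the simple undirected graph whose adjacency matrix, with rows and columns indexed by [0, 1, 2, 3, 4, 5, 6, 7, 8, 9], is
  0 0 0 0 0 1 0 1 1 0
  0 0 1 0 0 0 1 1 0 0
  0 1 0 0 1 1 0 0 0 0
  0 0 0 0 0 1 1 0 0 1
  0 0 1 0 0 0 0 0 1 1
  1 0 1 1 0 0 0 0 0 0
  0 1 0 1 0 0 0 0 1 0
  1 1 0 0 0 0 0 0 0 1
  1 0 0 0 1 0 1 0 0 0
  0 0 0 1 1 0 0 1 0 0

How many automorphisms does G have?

G is 3-regular on 10 vertices with no triangles and no 4-cycles (girth 5): this is the Petersen graph. It is a classical fact that the Petersen graph has automorphism group S_5 (order 120), arising from its description as the Kneser graph K(5,2).

120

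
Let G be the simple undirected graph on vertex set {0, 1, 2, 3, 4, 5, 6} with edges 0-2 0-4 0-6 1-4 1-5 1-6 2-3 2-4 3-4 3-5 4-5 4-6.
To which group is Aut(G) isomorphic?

Vertex 4 is the unique vertex of degree 6; the remaining 6 vertices each have degree 3 and induce a cycle, so G is the wheel on 7 vertices with hub 4. Every automorphism fixes the hub and acts on the rim 6-cycle, so Aut(G) ≅ Aut(C_6) = D_6 of order 12.

the dihedral group of order 12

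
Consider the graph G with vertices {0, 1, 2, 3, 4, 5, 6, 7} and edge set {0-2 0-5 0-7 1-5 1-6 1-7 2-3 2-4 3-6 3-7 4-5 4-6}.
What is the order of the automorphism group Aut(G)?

G is 3-regular and bipartite on 2^3 = 8 vertices with girth 4; it is the hypercube graph Q_3. The symmetry group of the 3-cube is the hyperoctahedral group B_3 = Z_2 ≀ S_3, of order 2^3·3! = 48.

48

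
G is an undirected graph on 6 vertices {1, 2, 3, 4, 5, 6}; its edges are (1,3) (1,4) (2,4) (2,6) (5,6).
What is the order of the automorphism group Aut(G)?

2

The degree sequence is [2, 2, 1, 2, 1, 2]; the two degree-1 vertices 3 and 5 are the ends of a path, so G = P_6. A path has exactly one nontrivial symmetry — reversal — giving Aut(G) of order 2.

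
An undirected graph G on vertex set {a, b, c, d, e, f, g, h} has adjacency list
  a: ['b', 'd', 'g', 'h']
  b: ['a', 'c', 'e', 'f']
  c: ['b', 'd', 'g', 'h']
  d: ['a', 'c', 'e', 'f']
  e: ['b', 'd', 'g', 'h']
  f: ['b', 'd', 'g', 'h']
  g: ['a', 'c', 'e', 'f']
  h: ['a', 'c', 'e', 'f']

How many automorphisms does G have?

G is 4-regular and bipartite with parts {b, d, g, h} and {a, c, e, f} (each part is independent and every cross-pair is an edge), so G = K_{4,4}. Each part can be permuted independently (S_4 × S_4) and the two equal-size parts can also be swapped, giving (S_4 × S_4) ⋊ Z_2 of order 2·(4!)² = 1152.

1152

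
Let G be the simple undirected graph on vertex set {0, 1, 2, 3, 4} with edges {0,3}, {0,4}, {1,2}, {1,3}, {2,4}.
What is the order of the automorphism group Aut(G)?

10

G is 2-regular and connected on 5 vertices, i.e. the cycle C_5. The automorphisms of the 5-cycle are exactly the symmetries of a regular 5-gon: the dihedral group D_5, |D_5| = 10.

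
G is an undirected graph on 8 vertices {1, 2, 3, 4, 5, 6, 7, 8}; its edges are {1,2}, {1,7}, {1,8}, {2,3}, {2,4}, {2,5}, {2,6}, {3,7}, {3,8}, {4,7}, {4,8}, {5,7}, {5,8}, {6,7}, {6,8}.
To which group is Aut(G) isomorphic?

The vertices split by degree into {2, 7, 8} (degree 5) and {1, 3, 4, 5, 6} (degree 3); every edge runs between the two parts, so G is the complete bipartite graph K_{3,5}. Automorphisms preserve the bipartition setwise (since the parts differ in size) and act as S_5 × S_3 within it; |Aut| = 720.

S_5 × S_3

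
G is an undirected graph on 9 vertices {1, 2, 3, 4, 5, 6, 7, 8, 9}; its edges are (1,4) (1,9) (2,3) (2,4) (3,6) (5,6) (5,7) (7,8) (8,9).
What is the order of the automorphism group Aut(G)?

Every vertex has degree 2 and the graph is connected, so G is the 9-cycle C_9. The automorphisms of the 9-cycle are exactly the symmetries of a regular 9-gon: the dihedral group D_9, |D_9| = 18.

18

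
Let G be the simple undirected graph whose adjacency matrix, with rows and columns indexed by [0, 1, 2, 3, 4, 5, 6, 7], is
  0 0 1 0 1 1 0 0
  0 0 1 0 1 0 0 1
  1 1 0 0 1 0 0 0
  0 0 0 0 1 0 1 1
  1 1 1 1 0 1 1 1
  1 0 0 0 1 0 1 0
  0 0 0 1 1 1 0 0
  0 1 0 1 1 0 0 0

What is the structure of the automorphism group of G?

D_7

Vertex 4 is the unique vertex of degree 7; the remaining 7 vertices each have degree 3 and induce a cycle, so G is the wheel on 8 vertices with hub 4. With the hub fixed, the remaining symmetry is that of the rim cycle C_7, giving the dihedral group D_7.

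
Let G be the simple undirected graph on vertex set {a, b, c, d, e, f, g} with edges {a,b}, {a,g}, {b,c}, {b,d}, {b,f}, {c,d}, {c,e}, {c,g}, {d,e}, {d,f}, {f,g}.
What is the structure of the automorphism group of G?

The degree sequence is [2, 4, 4, 4, 2, 3, 3]. Checking the degree-preserving permutations of the vertex set shows that none except the identity preserves every edge, so Aut(G) is trivial.

{e}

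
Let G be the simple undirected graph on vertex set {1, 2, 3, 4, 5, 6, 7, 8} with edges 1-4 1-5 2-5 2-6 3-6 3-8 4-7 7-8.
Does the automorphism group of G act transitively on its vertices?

G is 2-regular and connected on 8 vertices, i.e. the cycle C_8. The automorphisms of the 8-cycle are exactly the symmetries of a regular 8-gon: the dihedral group D_8, |D_8| = 16. Under this action every vertex can be carried to every other, so G is vertex-transitive.

Yes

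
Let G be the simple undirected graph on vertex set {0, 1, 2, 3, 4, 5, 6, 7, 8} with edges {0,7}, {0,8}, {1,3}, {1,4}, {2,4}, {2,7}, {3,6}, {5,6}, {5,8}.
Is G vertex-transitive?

Yes

Every vertex has degree 2 and the graph is connected, so G is the 9-cycle C_9. The automorphisms of the 9-cycle are exactly the symmetries of a regular 9-gon: the dihedral group D_9, |D_9| = 18. Under this action every vertex can be carried to every other, so G is vertex-transitive.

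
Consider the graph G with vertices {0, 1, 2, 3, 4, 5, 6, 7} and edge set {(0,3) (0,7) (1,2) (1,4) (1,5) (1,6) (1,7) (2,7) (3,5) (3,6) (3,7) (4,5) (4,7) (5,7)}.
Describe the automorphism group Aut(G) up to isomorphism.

the trivial group

Degrees alone do not determine every vertex (e.g. 0 and 2 both have degree 2), but their neighbour-degree multisets differ: N(0) has degrees [4, 6] while N(2) has degrees [5, 6]. Repeating this refinement separates all vertices, so the only automorphism is the identity.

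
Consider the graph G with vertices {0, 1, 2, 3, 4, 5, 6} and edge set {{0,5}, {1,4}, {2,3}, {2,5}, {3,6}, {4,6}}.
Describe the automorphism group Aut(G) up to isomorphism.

Z_2

The degree sequence is [1, 1, 2, 2, 2, 2, 2]; the two degree-1 vertices 0 and 1 are the ends of a path, so G = P_7. A path has exactly one nontrivial symmetry — reversal — giving Aut(G) of order 2.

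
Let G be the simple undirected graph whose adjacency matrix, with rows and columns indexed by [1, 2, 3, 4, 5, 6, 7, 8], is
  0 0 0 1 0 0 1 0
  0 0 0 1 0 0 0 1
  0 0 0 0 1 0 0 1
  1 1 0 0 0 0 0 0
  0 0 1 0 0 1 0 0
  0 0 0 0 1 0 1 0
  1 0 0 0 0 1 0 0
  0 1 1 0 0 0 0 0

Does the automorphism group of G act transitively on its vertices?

G is 2-regular and connected on 8 vertices, i.e. the cycle C_8. The automorphisms of the 8-cycle are exactly the symmetries of a regular 8-gon: the dihedral group D_8, |D_8| = 16. Under this action every vertex can be carried to every other, so G is vertex-transitive.

Yes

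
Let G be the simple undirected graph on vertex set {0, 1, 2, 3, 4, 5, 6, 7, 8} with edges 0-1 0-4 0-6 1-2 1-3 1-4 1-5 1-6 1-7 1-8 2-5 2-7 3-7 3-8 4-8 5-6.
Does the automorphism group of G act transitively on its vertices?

No

Vertex 1 is the only vertex of degree 8, so every automorphism fixes it; G is not vertex-transitive.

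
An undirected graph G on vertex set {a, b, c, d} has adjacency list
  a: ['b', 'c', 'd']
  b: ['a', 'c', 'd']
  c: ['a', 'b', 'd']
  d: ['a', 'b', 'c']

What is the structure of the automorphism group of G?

S_4

All 4 vertices are pairwise adjacent: G = K_4. Every bijection on the vertex set is an automorphism of K_4; hence Aut(K_4) ≅ S_4, order 24.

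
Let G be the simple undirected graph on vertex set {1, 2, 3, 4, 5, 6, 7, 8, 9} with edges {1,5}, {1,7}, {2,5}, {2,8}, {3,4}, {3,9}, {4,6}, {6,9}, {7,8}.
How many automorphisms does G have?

G has two connected components, {1, 2, 5, 7, 8} and {3, 4, 6, 9}; each is 2-regular, so G = C_5 ⊔ C_4. The components are non-isomorphic (different sizes), so Aut(G) = Aut(C_5) × Aut(C_4) = D_5 × D_4 of order 10·8 = 80.

80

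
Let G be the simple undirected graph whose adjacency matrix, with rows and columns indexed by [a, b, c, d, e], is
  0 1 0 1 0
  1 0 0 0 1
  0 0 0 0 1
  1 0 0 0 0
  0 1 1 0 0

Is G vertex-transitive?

No

Automorphisms preserve degree, but G has vertices of degree 1 and vertices of degree 2; no automorphism maps one to the other, so G is not vertex-transitive.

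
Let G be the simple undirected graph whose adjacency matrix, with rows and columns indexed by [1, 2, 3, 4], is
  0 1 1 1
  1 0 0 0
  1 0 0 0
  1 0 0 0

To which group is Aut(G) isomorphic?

Vertex 1 has degree 3 and every other vertex has degree 1, so G is the star K_{1,3} with centre 1. The 3 leaves are pairwise interchangeable while the centre is fixed, giving Aut(G) = S_3.

S_3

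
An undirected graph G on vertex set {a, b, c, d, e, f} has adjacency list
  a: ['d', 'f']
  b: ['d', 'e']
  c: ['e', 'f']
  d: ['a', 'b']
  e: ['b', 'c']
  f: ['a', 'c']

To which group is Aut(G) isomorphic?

D_6

Every vertex has degree 2 and the graph is connected, so G is the 6-cycle C_6. The automorphisms of the 6-cycle are exactly the symmetries of a regular 6-gon: the dihedral group D_6, |D_6| = 12.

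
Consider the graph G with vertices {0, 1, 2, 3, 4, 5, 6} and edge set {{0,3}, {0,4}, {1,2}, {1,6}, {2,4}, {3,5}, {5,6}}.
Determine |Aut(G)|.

G is 2-regular and connected on 7 vertices, i.e. the cycle C_7. C_7 has 7 rotations and 7 reflections, so Aut(C_7) ≅ D_7 of order 14.

14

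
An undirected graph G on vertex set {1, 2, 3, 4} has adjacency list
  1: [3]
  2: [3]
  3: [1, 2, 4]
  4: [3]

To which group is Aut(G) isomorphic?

the symmetric group on 3 letters

Vertex 3 has degree 3 and every other vertex has degree 1, so G is the star K_{1,3} with centre 3. Any automorphism fixes the centre and permutes the 3 leaves freely, so Aut(G) ≅ S_3 of order 3! = 6.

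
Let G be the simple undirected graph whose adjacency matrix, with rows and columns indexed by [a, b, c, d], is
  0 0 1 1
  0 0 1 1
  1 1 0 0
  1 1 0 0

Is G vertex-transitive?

Yes

G is 2-regular and bipartite on 2^2 = 4 vertices with girth 4; it is the hypercube graph Q_2. Aut(Q_2) consists of the signed permutations of the 2 coordinate axes: 2! permutations times 2^2 sign flips, so |Aut| = 2^2·2! = 8. This group acts transitively on the 4 vertices.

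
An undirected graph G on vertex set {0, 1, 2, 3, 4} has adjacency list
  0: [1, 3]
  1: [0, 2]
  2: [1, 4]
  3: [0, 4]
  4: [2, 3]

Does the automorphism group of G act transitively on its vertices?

Yes

G is 2-regular and connected on 5 vertices, i.e. the cycle C_5. C_5 has 5 rotations and 5 reflections, so Aut(C_5) ≅ D_5 of order 10. This group acts transitively on the 5 vertices.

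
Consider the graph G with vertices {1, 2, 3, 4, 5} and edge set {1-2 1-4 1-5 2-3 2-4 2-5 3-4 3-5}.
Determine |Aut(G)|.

8

Vertex 2 is the unique vertex of degree 4; the remaining 4 vertices each have degree 3 and induce a cycle, so G is the wheel on 5 vertices with hub 2. With the hub fixed, the remaining symmetry is that of the rim cycle C_4, giving the dihedral group D_4.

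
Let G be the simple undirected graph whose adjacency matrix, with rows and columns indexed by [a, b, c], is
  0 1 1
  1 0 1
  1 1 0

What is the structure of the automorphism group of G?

Every vertex has degree 2, so G is the complete graph K_3. Any permutation of the 3 vertices preserves K_3, so Aut(K_3) = S_3 of order 3! = 6.

the symmetric group on 3 letters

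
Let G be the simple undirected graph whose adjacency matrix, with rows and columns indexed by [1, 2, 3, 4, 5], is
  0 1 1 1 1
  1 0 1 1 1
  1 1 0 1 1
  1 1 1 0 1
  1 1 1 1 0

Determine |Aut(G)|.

120

Every vertex has degree 4, so G is the complete graph K_5. Any permutation of the 5 vertices preserves K_5, so Aut(K_5) = S_5 of order 5! = 120.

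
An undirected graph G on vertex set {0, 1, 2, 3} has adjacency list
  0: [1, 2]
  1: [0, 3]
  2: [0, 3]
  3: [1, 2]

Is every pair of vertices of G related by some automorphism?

Every vertex has degree 2 and the graph is connected, so G is the 4-cycle C_4. The automorphisms of the 4-cycle are exactly the symmetries of a regular 4-gon: the dihedral group D_4, |D_4| = 8. Under this action every vertex can be carried to every other, so G is vertex-transitive.

Yes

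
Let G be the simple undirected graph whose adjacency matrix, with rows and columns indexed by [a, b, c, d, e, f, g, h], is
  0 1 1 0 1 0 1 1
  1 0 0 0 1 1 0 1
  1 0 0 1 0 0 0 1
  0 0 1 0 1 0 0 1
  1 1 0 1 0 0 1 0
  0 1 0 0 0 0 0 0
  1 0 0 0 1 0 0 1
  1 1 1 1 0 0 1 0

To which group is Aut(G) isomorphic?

1

Degrees alone do not determine every vertex (e.g. a and h both have degree 5), but their neighbour-degree multisets differ: N(a) has degrees [3, 3, 4, 4, 5] while N(h) has degrees [3, 3, 3, 4, 5]. Repeating this refinement separates all vertices, so the only automorphism is the identity.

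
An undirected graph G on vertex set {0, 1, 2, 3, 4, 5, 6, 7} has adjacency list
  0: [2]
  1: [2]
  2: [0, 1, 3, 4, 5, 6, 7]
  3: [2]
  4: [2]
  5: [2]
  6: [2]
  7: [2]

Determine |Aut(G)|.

Vertex 2 has degree 7 and every other vertex has degree 1, so G is the star K_{1,7} with centre 2. The 7 leaves are pairwise interchangeable while the centre is fixed, giving Aut(G) = S_7.

5040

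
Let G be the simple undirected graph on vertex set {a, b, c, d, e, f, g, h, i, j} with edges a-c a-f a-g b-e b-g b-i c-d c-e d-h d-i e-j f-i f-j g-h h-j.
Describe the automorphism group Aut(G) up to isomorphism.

G is 3-regular on 10 vertices with no triangles and no 4-cycles (girth 5): this is the Petersen graph. Viewing the Petersen graph as the Kneser graph K(5,2) — vertices are 2-subsets of {1,…,5}, edges join disjoint pairs — its automorphisms are exactly the permutations of the 5-element set, so Aut ≅ S_5 of order 120.

the symmetric group S_5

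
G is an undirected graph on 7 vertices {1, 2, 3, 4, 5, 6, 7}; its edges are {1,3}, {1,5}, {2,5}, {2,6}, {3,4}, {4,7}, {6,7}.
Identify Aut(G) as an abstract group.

G is 2-regular and connected on 7 vertices, i.e. the cycle C_7. C_7 has 7 rotations and 7 reflections, so Aut(C_7) ≅ D_7 of order 14.

D_7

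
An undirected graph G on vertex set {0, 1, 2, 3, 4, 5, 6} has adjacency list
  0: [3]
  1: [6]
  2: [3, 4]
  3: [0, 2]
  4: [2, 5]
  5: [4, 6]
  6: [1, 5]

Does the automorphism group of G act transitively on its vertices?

Automorphisms preserve degree, but G has vertices of degree 1 and vertices of degree 2; no automorphism maps one to the other, so G is not vertex-transitive.

No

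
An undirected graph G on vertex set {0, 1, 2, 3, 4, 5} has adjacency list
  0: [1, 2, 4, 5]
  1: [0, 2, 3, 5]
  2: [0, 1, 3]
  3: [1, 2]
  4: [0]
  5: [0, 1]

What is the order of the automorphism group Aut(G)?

1

Degrees alone do not determine every vertex (e.g. 0 and 1 both have degree 4), but their neighbour-degree multisets differ: N(0) has degrees [1, 2, 3, 4] while N(1) has degrees [2, 2, 3, 4]. Repeating this refinement separates all vertices, so the only automorphism is the identity.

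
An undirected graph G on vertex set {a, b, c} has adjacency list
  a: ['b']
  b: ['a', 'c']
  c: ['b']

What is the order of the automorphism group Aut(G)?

The degree sequence is [1, 2, 1]; the two degree-1 vertices a and c are the ends of a path, so G = P_3. The only nontrivial automorphism of a path is the end-to-end reflection, so Aut(G) ≅ Z_2.

2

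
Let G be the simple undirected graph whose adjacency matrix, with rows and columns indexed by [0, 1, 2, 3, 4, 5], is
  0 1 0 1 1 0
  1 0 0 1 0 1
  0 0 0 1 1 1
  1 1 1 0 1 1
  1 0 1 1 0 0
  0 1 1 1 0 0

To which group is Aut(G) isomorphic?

D_5

Vertex 3 is the unique vertex of degree 5; the remaining 5 vertices each have degree 3 and induce a cycle, so G is the wheel on 6 vertices with hub 3. With the hub fixed, the remaining symmetry is that of the rim cycle C_5, giving the dihedral group D_5.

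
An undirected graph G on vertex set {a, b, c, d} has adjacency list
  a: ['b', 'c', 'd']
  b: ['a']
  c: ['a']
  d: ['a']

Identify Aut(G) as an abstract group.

the symmetric group on 3 letters

Vertex a has degree 3 and every other vertex has degree 1, so G is the star K_{1,3} with centre a. The 3 leaves are pairwise interchangeable while the centre is fixed, giving Aut(G) = S_3.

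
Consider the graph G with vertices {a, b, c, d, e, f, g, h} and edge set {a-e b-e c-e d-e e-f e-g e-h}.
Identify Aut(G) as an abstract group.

S_7

Vertex e has degree 7 and every other vertex has degree 1, so G is the star K_{1,7} with centre e. Any automorphism fixes the centre and permutes the 7 leaves freely, so Aut(G) ≅ S_7 of order 7! = 5040.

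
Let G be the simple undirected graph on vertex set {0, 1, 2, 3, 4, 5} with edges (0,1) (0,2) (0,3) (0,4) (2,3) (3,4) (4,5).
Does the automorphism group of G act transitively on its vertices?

Vertex 0 is the only vertex of degree 4, so every automorphism fixes it; G is not vertex-transitive.

No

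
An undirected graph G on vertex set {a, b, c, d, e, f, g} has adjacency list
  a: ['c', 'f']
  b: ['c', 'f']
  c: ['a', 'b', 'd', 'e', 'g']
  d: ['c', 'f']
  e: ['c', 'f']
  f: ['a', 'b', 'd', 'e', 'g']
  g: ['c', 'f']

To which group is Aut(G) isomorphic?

S_2 × S_5

The vertices split by degree into {c, f} (degree 5) and {a, b, d, e, g} (degree 2); every edge runs between the two parts, so G is the complete bipartite graph K_{2,5}. Automorphisms preserve the bipartition setwise (since the parts differ in size) and act as S_2 × S_5 within it; |Aut| = 240.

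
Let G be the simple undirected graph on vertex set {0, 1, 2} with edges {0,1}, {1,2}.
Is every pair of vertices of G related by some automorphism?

No

Vertex 1 is the only vertex of degree 2, so every automorphism fixes it; G is not vertex-transitive.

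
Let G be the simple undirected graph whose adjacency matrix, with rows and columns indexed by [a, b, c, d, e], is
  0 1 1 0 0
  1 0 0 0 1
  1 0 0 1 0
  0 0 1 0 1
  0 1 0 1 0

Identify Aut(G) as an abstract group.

the dihedral group of order 10

Every vertex has degree 2 and the graph is connected, so G is the 5-cycle C_5. The automorphisms of the 5-cycle are exactly the symmetries of a regular 5-gon: the dihedral group D_5, |D_5| = 10.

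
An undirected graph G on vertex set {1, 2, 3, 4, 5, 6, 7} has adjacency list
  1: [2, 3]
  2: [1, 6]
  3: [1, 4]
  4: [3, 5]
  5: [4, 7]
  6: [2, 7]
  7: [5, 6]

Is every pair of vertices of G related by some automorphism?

G is 2-regular and connected on 7 vertices, i.e. the cycle C_7. C_7 has 7 rotations and 7 reflections, so Aut(C_7) ≅ D_7 of order 14. This group acts transitively on the 7 vertices.

Yes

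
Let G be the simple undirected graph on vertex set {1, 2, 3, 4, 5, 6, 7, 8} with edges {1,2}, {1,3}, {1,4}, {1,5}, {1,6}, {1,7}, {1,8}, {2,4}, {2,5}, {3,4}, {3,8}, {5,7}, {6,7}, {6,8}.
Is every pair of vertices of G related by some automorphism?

No

Vertex 1 is the only vertex of degree 7, so every automorphism fixes it; G is not vertex-transitive.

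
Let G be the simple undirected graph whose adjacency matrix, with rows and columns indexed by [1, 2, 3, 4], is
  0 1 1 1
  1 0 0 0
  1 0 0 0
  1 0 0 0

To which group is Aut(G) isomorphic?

the symmetric group on 3 letters

Vertex 1 has degree 3 and every other vertex has degree 1, so G is the star K_{1,3} with centre 1. Any automorphism fixes the centre and permutes the 3 leaves freely, so Aut(G) ≅ S_3 of order 3! = 6.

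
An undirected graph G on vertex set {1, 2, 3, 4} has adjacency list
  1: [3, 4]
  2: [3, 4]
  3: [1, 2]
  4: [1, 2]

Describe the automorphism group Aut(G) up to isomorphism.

G is 2-regular and bipartite on 2^2 = 4 vertices with girth 4; it is the hypercube graph Q_2. The symmetry group of the 2-cube is the hyperoctahedral group B_2 = Z_2 ≀ S_2, of order 2^2·2! = 8.

the dihedral group of order 8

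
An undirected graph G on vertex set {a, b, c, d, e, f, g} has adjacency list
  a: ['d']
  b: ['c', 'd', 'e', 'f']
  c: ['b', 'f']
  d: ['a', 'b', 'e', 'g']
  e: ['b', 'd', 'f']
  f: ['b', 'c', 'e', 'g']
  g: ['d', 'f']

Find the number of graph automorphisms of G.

The degree sequence is [1, 4, 2, 4, 3, 4, 2]. Checking the degree-preserving permutations of the vertex set shows that none except the identity preserves every edge, so Aut(G) is trivial.

1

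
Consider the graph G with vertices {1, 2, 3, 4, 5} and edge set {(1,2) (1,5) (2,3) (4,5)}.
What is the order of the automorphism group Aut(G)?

2

The degree sequence is [2, 2, 1, 1, 2]; the two degree-1 vertices 3 and 4 are the ends of a path, so G = P_5. The only nontrivial automorphism of a path is the end-to-end reflection, so Aut(G) ≅ Z_2.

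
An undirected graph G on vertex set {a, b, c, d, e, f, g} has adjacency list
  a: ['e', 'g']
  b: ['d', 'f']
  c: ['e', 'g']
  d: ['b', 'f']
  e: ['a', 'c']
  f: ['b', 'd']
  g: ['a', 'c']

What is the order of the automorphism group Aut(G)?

G has two connected components, {a, c, e, g} and {b, d, f}; each is 2-regular, so G = C_4 ⊔ C_3. No automorphism exchanges components of different sizes, hence Aut(G) is the direct product D_4 × D_3, order 48.

48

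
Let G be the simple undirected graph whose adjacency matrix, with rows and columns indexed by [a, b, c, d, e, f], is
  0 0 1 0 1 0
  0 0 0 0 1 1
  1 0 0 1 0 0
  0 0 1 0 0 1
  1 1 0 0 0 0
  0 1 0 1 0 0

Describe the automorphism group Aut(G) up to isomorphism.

G is 2-regular and connected on 6 vertices, i.e. the cycle C_6. C_6 has 6 rotations and 6 reflections, so Aut(C_6) ≅ D_6 of order 12.

the dihedral group of order 12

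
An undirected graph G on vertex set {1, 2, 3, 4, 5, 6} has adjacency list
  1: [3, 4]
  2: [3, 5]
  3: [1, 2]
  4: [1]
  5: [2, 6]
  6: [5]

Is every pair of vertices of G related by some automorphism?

Automorphisms preserve degree, but G has vertices of degree 1 and vertices of degree 2; no automorphism maps one to the other, so G is not vertex-transitive.

No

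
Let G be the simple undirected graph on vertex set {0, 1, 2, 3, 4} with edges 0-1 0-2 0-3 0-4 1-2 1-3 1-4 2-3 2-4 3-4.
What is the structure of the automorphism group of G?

S_5

Every vertex has degree 4, so G is the complete graph K_5. Any permutation of the 5 vertices preserves K_5, so Aut(K_5) = S_5 of order 5! = 120.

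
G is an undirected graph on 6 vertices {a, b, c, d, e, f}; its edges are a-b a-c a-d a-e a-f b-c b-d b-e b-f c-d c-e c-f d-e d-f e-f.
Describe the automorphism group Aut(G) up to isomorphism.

S_6

All 6 vertices are pairwise adjacent: G = K_6. Any permutation of the 6 vertices preserves K_6, so Aut(K_6) = S_6 of order 6! = 720.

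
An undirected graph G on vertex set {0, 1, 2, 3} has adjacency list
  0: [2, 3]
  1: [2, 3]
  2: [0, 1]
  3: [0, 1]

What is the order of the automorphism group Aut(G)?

8

G is 2-regular and bipartite on 2^2 = 4 vertices with girth 4; it is the hypercube graph Q_2. Aut(Q_2) consists of the signed permutations of the 2 coordinate axes: 2! permutations times 2^2 sign flips, so |Aut| = 2^2·2! = 8.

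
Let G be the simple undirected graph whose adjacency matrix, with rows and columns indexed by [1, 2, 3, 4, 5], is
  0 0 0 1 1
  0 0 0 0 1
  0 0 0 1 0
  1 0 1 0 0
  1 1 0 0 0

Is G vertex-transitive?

No

Automorphisms preserve degree, but G has vertices of degree 1 and vertices of degree 2; no automorphism maps one to the other, so G is not vertex-transitive.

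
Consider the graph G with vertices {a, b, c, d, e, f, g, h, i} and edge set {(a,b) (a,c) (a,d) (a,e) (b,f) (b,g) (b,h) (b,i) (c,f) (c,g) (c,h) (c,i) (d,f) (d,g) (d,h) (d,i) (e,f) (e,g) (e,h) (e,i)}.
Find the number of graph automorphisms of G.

The vertices split by degree into {b, c, d, e} (degree 5) and {a, f, g, h, i} (degree 4); every edge runs between the two parts, so G is the complete bipartite graph K_{4,5}. Automorphisms preserve the bipartition setwise (since the parts differ in size) and act as S_4 × S_5 within it; |Aut| = 2880.

2880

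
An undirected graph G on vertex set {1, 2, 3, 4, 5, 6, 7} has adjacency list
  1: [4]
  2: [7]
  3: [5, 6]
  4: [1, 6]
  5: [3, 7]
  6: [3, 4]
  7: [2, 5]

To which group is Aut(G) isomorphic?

The degree sequence is [1, 1, 2, 2, 2, 2, 2]; the two degree-1 vertices 1 and 2 are the ends of a path, so G = P_7. The only nontrivial automorphism of a path is the end-to-end reflection, so Aut(G) ≅ Z_2.

Z_2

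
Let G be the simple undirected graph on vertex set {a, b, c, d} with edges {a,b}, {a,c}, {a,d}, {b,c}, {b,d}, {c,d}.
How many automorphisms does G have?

Every vertex has degree 3, so G is the complete graph K_4. Any permutation of the 4 vertices preserves K_4, so Aut(K_4) = S_4 of order 4! = 24.

24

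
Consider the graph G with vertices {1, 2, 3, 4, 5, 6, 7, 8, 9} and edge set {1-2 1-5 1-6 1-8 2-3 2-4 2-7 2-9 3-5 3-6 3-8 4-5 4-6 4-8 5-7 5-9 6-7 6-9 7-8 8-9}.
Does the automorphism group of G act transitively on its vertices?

Automorphisms preserve degree, but G has vertices of degree 4 and vertices of degree 5; no automorphism maps one to the other, so G is not vertex-transitive.

No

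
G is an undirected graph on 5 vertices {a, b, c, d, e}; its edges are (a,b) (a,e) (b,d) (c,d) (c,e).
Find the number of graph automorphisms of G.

10

Every vertex has degree 2 and the graph is connected, so G is the 5-cycle C_5. The automorphisms of the 5-cycle are exactly the symmetries of a regular 5-gon: the dihedral group D_5, |D_5| = 10.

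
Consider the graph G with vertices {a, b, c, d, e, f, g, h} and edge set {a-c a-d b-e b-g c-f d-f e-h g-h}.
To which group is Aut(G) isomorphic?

G has two connected components, {b, e, g, h} and {a, c, d, f}; each is 2-regular, so G = C_4 ⊔ C_4. With two isomorphic components, Aut(G) = Aut(C_4) ≀ S_2 = (D_4 × D_4) ⋊ Z_2: permute each cycle by D_4, then optionally swap the two cycles. Order 2·(2·4)² = 128.

(D_4 × D_4) ⋊ Z_2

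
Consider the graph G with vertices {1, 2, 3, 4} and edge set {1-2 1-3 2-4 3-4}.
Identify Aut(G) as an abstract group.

D_4

Every vertex has degree 2 and the graph is connected, so G is the 4-cycle C_4. The automorphisms of the 4-cycle are exactly the symmetries of a regular 4-gon: the dihedral group D_4, |D_4| = 8.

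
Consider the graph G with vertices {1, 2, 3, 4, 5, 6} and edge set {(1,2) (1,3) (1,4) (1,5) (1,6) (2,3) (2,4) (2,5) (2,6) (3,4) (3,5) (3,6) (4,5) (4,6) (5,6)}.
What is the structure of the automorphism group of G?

Every vertex has degree 5, so G is the complete graph K_6. Any permutation of the 6 vertices preserves K_6, so Aut(K_6) = S_6 of order 6! = 720.

the symmetric group on 6 letters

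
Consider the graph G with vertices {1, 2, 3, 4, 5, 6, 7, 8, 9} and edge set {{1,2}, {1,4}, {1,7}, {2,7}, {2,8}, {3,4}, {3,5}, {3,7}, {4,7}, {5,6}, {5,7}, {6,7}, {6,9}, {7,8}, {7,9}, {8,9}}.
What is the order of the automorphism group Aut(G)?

16

Vertex 7 is the unique vertex of degree 8; the remaining 8 vertices each have degree 3 and induce a cycle, so G is the wheel on 9 vertices with hub 7. With the hub fixed, the remaining symmetry is that of the rim cycle C_8, giving the dihedral group D_8.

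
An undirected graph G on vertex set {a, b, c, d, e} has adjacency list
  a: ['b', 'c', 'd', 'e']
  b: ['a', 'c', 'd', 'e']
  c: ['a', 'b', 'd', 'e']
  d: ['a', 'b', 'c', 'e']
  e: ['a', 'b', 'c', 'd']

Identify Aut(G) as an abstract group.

Every vertex has degree 4, so G is the complete graph K_5. Any permutation of the 5 vertices preserves K_5, so Aut(K_5) = S_5 of order 5! = 120.

the symmetric group on 5 letters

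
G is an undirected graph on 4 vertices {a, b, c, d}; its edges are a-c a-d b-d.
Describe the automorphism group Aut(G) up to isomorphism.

Z_2

The degree sequence is [2, 1, 1, 2]; the two degree-1 vertices b and c are the ends of a path, so G = P_4. A path has exactly one nontrivial symmetry — reversal — giving Aut(G) of order 2.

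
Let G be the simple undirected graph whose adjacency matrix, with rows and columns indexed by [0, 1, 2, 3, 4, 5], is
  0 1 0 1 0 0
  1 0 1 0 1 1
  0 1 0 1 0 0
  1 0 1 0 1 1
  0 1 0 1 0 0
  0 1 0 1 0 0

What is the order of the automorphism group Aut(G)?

The vertices split by degree into {1, 3} (degree 4) and {0, 2, 4, 5} (degree 2); every edge runs between the two parts, so G is the complete bipartite graph K_{2,4}. The parts have unequal sizes, so no automorphism swaps them; each part is permuted independently, giving S_2 × S_4 of order 2!·4! = 48.

48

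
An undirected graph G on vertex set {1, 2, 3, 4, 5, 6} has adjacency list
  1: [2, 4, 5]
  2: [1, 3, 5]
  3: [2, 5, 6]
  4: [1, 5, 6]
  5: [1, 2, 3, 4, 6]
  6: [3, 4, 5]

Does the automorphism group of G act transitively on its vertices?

No

Vertex 5 is the only vertex of degree 5, so every automorphism fixes it; G is not vertex-transitive.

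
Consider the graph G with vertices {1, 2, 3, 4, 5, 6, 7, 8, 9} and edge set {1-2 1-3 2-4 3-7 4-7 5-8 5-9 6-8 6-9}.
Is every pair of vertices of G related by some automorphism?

No

G has two connected components, {1, 2, 3, 4, 7} and {5, 6, 8, 9}; each is 2-regular, so G = C_5 ⊔ C_4. The orbit of 1 under Aut(G) is {1, 2, 3, 4, 7}, which does not contain 5, so G is not vertex-transitive.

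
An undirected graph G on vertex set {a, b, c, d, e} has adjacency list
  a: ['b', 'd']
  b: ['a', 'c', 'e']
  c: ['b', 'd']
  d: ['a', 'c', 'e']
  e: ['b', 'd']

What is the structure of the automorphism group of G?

The vertices split by degree into {b, d} (degree 3) and {a, c, e} (degree 2); every edge runs between the two parts, so G is the complete bipartite graph K_{2,3}. Automorphisms preserve the bipartition setwise (since the parts differ in size) and act as S_2 × S_3 within it; |Aut| = 12.

S_2 × S_3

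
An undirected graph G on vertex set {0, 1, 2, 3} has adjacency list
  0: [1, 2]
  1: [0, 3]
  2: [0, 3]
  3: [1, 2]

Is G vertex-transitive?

G is 2-regular and bipartite on 2^2 = 4 vertices with girth 4; it is the hypercube graph Q_2. The symmetry group of the 2-cube is the hyperoctahedral group B_2 = Z_2 ≀ S_2, of order 2^2·2! = 8. This group acts transitively on the 4 vertices.

Yes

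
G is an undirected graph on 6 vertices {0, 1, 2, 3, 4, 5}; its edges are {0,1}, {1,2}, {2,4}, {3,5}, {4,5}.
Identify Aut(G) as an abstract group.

Z_2

The degree sequence is [1, 2, 2, 1, 2, 2]; the two degree-1 vertices 0 and 3 are the ends of a path, so G = P_6. A path has exactly one nontrivial symmetry — reversal — giving Aut(G) of order 2.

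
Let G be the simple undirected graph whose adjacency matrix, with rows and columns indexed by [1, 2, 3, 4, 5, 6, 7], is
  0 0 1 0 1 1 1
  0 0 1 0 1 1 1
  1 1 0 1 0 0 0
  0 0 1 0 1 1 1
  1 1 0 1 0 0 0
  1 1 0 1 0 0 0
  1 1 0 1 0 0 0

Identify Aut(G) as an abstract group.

S_3 × S_4

The vertices split by degree into {1, 2, 4} (degree 4) and {3, 5, 6, 7} (degree 3); every edge runs between the two parts, so G is the complete bipartite graph K_{3,4}. Automorphisms preserve the bipartition setwise (since the parts differ in size) and act as S_3 × S_4 within it; |Aut| = 144.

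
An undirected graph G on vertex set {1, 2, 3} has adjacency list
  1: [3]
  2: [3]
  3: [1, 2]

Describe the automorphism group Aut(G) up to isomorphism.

C_2

The degree sequence is [1, 1, 2]; the two degree-1 vertices 1 and 2 are the ends of a path, so G = P_3. A path has exactly one nontrivial symmetry — reversal — giving Aut(G) of order 2.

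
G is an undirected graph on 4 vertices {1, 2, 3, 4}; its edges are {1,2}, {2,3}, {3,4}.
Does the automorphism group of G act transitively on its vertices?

Automorphisms preserve degree, but G has vertices of degree 1 and vertices of degree 2; no automorphism maps one to the other, so G is not vertex-transitive.

No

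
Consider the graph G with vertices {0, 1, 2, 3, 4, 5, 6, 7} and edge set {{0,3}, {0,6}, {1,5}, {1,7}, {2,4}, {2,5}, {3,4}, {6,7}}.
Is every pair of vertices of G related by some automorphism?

Yes

G is 2-regular and connected on 8 vertices, i.e. the cycle C_8. The automorphisms of the 8-cycle are exactly the symmetries of a regular 8-gon: the dihedral group D_8, |D_8| = 16. This group acts transitively on the 8 vertices.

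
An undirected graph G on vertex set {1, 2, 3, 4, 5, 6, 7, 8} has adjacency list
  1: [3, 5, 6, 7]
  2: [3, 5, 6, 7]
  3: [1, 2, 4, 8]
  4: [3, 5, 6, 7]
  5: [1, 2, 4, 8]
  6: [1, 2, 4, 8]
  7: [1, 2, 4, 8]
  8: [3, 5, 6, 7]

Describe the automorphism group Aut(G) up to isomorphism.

S_4 ≀ Z_2

G is 4-regular and bipartite with parts {1, 2, 4, 8} and {3, 5, 6, 7} (each part is independent and every cross-pair is an edge), so G = K_{4,4}. Each part can be permuted independently (S_4 × S_4) and the two equal-size parts can also be swapped, giving (S_4 × S_4) ⋊ Z_2 of order 2·(4!)² = 1152.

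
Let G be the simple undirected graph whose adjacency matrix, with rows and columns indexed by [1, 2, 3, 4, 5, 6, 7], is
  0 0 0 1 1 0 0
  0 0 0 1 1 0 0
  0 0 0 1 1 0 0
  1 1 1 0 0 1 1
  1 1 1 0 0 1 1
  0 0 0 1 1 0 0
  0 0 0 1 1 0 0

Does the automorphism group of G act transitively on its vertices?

Automorphisms preserve degree, but G has vertices of degree 2 and vertices of degree 5; no automorphism maps one to the other, so G is not vertex-transitive.

No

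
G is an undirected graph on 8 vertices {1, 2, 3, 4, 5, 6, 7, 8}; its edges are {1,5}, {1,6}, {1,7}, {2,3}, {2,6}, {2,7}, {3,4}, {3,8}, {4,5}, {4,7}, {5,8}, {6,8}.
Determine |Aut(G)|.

48

G is 3-regular and bipartite on 2^3 = 8 vertices with girth 4; it is the hypercube graph Q_3. Aut(Q_3) consists of the signed permutations of the 3 coordinate axes: 3! permutations times 2^3 sign flips, so |Aut| = 2^3·3! = 48.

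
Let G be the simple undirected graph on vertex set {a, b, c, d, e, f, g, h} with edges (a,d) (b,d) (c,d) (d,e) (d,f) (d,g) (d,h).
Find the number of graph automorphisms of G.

5040

Vertex d has degree 7 and every other vertex has degree 1, so G is the star K_{1,7} with centre d. The 7 leaves are pairwise interchangeable while the centre is fixed, giving Aut(G) = S_7.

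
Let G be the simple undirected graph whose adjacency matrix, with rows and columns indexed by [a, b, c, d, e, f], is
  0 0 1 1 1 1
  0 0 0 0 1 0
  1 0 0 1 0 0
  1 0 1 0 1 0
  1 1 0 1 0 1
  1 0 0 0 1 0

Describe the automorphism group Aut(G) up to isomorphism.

Degrees alone do not determine every vertex (e.g. a and e both have degree 4), but their neighbour-degree multisets differ: N(a) has degrees [2, 2, 3, 4] while N(e) has degrees [1, 2, 3, 4]. Repeating this refinement separates all vertices, so the only automorphism is the identity.

the trivial group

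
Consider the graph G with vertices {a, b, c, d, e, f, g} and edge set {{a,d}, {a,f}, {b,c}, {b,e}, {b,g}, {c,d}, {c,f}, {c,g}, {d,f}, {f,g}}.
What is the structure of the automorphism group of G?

Degrees alone do not determine every vertex (e.g. b and d both have degree 3), but their neighbour-degree multisets differ: N(b) has degrees [1, 3, 4] while N(d) has degrees [2, 4, 4]. Repeating this refinement separates all vertices, so the only automorphism is the identity.

the trivial group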